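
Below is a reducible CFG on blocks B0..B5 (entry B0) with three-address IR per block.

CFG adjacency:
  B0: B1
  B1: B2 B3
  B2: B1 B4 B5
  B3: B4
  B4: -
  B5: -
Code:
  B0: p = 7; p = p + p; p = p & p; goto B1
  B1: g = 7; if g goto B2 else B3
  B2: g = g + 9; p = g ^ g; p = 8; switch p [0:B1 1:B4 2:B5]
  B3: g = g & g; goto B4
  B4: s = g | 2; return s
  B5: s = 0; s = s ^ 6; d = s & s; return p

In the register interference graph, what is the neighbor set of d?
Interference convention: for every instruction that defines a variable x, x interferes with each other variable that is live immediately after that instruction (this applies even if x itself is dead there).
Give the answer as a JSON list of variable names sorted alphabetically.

Answer: ["p"]

Derivation:
def/use:
  B0 def {p} use ∅
  B1 def {g} use ∅
  B2 def {g,p} use {g}
  B3 def {g} use {g}
  B4 def {s} use {g}
  B5 def {d,s} use {p}

Liveness:
  live B0: ∅→∅
  live B1: ∅→{g}
  live B2: {g}→{g,p}
  live B3: {g}→{g}
  live B4: {g}→∅
  live B5: {p}→∅

Interfere edges:
  d — {p}
  g — {p}
  p — {d,g,s}
  s — {p}

N(d) = ["p"]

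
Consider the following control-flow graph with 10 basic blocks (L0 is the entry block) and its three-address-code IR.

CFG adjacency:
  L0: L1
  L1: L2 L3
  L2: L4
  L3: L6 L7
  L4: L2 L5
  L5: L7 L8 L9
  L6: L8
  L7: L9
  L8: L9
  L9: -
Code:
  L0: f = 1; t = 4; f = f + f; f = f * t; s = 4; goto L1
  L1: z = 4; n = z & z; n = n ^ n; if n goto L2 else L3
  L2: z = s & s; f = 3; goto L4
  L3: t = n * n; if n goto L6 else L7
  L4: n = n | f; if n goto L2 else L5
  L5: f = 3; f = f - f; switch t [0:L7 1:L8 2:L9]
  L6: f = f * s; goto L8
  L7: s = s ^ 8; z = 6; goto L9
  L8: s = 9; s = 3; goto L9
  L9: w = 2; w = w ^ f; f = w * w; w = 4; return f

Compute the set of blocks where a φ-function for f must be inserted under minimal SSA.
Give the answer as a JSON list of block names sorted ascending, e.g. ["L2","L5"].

idom tree: L1←L0 L2←L1 L3←L1 L4←L2 L5←L4 L6←L3 L7←L1 L8←L1 L9←L1
Dom∩ at merges:
  L2: preds {L1,L4}: {L0,L1} ∩ {L0,L1,L2,L4} = {L0,L1}; idom=L1
  L7: preds {L3,L5}: {L0,L1,L3} ∩ {L0,L1,L2,L4,L5} = {L0,L1}; idom=L1
  L8: preds {L5,L6}: {L0,L1,L2,L4,L5} ∩ {L0,L1,L3,L6} = {L0,L1}; idom=L1
  L9: preds {L5,L7,L8}: {L0,L1,L2,L4,L5} ∩ {L0,L1,L7} ∩ {L0,L1,L8} = {L0,L1}; idom=L1

DF derivation:
  L2←L1: walk · to L1
  L2←L4: walk L4→L2 to L1
  L7←L3: walk L3 to L1
  L7←L5: walk L5→L4→L2 to L1
  L8←L5: walk L5→L4→L2 to L1
  L8←L6: walk L6→L3 to L1
  L9←L5: walk L5→L4→L2 to L1
  L9←L7: walk L7 to L1
  L9←L8: walk L8 to L1
  L0 → ∅
  L1 → ∅
  L2 → {L2,L7,L8,L9}
  L3 → {L7,L8}
  L4 → {L2,L7,L8,L9}
  L5 → {L7,L8,L9}
  L6 → {L8}
  L7 → {L9}
  L8 → {L9}
  L9 → ∅

φ for f: defs {L0,L2,L5,L6,L9}
  DF⁺ = {L2,L7,L8,L9}

Answer: ["L2", "L7", "L8", "L9"]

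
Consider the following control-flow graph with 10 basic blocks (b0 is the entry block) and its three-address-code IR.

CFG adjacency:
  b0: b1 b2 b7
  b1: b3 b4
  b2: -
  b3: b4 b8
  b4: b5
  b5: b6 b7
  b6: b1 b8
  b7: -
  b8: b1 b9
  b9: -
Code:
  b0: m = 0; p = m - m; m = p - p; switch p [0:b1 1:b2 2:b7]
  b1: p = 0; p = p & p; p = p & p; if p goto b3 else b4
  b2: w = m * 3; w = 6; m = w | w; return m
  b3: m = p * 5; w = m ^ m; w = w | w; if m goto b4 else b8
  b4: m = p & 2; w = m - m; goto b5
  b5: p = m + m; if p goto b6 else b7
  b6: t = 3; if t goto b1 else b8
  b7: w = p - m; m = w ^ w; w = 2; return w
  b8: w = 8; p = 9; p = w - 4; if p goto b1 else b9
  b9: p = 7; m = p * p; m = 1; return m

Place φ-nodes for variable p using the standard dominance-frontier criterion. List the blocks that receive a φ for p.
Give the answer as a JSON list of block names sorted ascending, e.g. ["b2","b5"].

idom tree: b1←b0 b2←b0 b3←b1 b4←b1 b5←b4 b6←b5 b7←b0 b8←b1 b9←b8
Dom∩ at merges:
  b1: preds {b0,b6,b8}: {b0} ∩ {b0,b1,b4,b5,b6} ∩ {b0,b1,b8} = {b0}; idom=b0
  b4: preds {b1,b3}: {b0,b1} ∩ {b0,b1,b3} = {b0,b1}; idom=b1
  b7: preds {b0,b5}: {b0} ∩ {b0,b1,b4,b5} = {b0}; idom=b0
  b8: preds {b3,b6}: {b0,b1,b3} ∩ {b0,b1,b4,b5,b6} = {b0,b1}; idom=b1

DF walk-up:
  join b1 pred b0: · stop@b0
  join b1 pred b6: b6→b5→b4→b1 stop@b0
  join b1 pred b8: b8→b1 stop@b0
  join b4 pred b1: · stop@b1
  join b4 pred b3: b3 stop@b1
  join b7 pred b0: · stop@b0
  join b7 pred b5: b5→b4→b1 stop@b0
  join b8 pred b3: b3 stop@b1
  join b8 pred b6: b6→b5→b4 stop@b1
  DF(b0)=∅
  DF(b1)={b1,b7}
  DF(b2)=∅
  DF(b3)={b4,b8}
  DF(b4)={b1,b7,b8}
  DF(b5)={b1,b7,b8}
  DF(b6)={b1,b8}
  DF(b7)=∅
  DF(b8)={b1}
  DF(b9)=∅

φ for p: defs {b0,b1,b5,b8,b9}
  DF⁺ = {b1,b7,b8}

Answer: ["b1", "b7", "b8"]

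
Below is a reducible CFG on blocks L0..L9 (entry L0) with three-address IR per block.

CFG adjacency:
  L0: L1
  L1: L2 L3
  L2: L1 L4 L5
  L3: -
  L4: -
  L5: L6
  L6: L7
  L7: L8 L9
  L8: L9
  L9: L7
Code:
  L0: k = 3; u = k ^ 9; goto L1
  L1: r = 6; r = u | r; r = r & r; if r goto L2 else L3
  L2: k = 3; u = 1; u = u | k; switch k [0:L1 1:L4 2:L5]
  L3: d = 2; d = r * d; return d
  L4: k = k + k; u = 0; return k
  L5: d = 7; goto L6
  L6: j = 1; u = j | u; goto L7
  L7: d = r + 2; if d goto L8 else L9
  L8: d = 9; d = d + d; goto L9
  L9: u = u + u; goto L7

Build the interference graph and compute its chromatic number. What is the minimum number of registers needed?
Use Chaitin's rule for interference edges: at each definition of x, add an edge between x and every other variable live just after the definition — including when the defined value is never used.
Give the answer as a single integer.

Answer: 3

Working:
Block summaries:
  L0: {k,u} / ∅
  L1: {r} / {u}
  L2: {k,u} / ∅
  L3: {d} / {r}
  L4: {k,u} / {k}
  L5: {d} / ∅
  L6: {j,u} / {u}
  L7: {d} / {r}
  L8: {d} / ∅
  L9: {u} / {u}

Liveness:
  L0: in=∅ out={u}
  L1: in={u} out={r}
  L2: in={r} out={k,r,u}
  L3: in={r} out=∅
  L4: in={k} out=∅
  L5: in={r,u} out={r,u}
  L6: in={r,u} out={r,u}
  L7: in={r,u} out={r,u}
  L8: in={r,u} out={r,u}
  L9: in={r,u} out={r,u}

Interfere edges:
  d: {r,u}
  j: {r,u}
  k: {r,u}
  r: {d,j,k,u}
  u: {d,j,k,r}

Colouring:
  {d,r,u} pairwise interfere (3-clique) ⇒ χ ≥ 3
  3-colouring: r0={r}  r1={u}  r2={d,j,k}
  χ = 3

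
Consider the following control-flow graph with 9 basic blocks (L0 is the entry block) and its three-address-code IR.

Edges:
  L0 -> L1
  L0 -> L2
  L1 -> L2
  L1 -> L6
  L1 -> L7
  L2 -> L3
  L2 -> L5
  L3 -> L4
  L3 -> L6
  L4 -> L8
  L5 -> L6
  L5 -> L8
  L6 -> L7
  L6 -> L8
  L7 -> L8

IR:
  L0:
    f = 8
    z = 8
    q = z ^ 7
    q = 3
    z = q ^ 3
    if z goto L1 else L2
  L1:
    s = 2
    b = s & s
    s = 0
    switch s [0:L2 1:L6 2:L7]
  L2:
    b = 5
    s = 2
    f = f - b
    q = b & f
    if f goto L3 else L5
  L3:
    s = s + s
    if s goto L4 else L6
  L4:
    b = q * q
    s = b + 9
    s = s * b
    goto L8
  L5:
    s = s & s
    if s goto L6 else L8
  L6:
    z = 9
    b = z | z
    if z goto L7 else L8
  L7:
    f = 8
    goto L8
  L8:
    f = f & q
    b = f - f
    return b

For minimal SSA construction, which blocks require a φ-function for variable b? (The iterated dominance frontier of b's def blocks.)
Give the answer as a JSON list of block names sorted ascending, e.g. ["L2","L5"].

idom tree: L1←L0 L2←L0 L3←L2 L4←L3 L5←L2 L6←L0 L7←L0 L8←L0
Join-block Dom:
  L2: preds {L0,L1}: {L0} ∩ {L0,L1} = {L0}; idom=L0
  L6: preds {L1,L3,L5}: {L0,L1} ∩ {L0,L2,L3} ∩ {L0,L2,L5} = {L0}; idom=L0
  L7: preds {L1,L6}: {L0,L1} ∩ {L0,L6} = {L0}; idom=L0
  L8: preds {L4,L5,L6,L7}: {L0,L2,L3,L4} ∩ {L0,L2,L5} ∩ {L0,L6} ∩ {L0,L7} = {L0}; idom=L0

Frontier:
  join L2 pred L0: · stop@L0
  join L2 pred L1: L1 stop@L0
  join L6 pred L1: L1 stop@L0
  join L6 pred L3: L3→L2 stop@L0
  join L6 pred L5: L5→L2 stop@L0
  join L7 pred L1: L1 stop@L0
  join L7 pred L6: L6 stop@L0
  join L8 pred L4: L4→L3→L2 stop@L0
  join L8 pred L5: L5→L2 stop@L0
  join L8 pred L6: L6 stop@L0
  join L8 pred L7: L7 stop@L0
  L0: DF=∅
  L1: DF={L2,L6,L7}
  L2: DF={L6,L8}
  L3: DF={L6,L8}
  L4: DF={L8}
  L5: DF={L6,L8}
  L6: DF={L7,L8}
  L7: DF={L8}
  L8: DF=∅

φ for b: defs {L1,L2,L4,L6,L8}
  DF⁺ = {L2,L6,L7,L8}

Answer: ["L2", "L6", "L7", "L8"]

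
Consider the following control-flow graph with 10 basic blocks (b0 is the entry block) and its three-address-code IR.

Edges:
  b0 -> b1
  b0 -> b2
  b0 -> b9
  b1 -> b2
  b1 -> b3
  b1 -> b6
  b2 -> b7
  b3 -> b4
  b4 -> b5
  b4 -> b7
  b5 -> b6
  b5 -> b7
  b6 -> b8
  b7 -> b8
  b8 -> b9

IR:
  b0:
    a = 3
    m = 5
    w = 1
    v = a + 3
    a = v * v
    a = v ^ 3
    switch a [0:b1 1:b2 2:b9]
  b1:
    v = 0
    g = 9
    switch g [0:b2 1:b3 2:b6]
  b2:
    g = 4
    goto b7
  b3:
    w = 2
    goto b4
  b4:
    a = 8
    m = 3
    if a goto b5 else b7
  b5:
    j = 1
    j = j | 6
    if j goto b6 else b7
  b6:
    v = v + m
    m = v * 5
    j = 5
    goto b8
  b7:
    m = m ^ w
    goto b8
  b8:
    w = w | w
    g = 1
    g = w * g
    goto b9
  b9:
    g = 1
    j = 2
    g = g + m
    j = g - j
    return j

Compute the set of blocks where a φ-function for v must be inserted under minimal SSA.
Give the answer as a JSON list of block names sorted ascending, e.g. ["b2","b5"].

idom tree: b1←b0 b2←b0 b3←b1 b4←b3 b5←b4 b6←b1 b7←b0 b8←b0 b9←b0
Join-block Dom:
  b2: preds {b0,b1}: {b0} ∩ {b0,b1} = {b0}; idom=b0
  b6: preds {b1,b5}: {b0,b1} ∩ {b0,b1,b3,b4,b5} = {b0,b1}; idom=b1
  b7: preds {b2,b4,b5}: {b0,b2} ∩ {b0,b1,b3,b4} ∩ {b0,b1,b3,b4,b5} = {b0}; idom=b0
  b8: preds {b6,b7}: {b0,b1,b6} ∩ {b0,b7} = {b0}; idom=b0
  b9: preds {b0,b8}: {b0} ∩ {b0,b8} = {b0}; idom=b0

Frontier:
  b2←b0: walk · to b0
  b2←b1: walk b1 to b0
  b6←b1: walk · to b1
  b6←b5: walk b5→b4→b3 to b1
  b7←b2: walk b2 to b0
  b7←b4: walk b4→b3→b1 to b0
  b7←b5: walk b5→b4→b3→b1 to b0
  b8←b6: walk b6→b1 to b0
  b8←b7: walk b7 to b0
  b9←b0: walk · to b0
  b9←b8: walk b8 to b0
  DF(b0)=∅
  DF(b1)={b2,b7,b8}
  DF(b2)={b7}
  DF(b3)={b6,b7}
  DF(b4)={b6,b7}
  DF(b5)={b6,b7}
  DF(b6)={b8}
  DF(b7)={b8}
  DF(b8)={b9}
  DF(b9)=∅

φ for v: defs {b0,b1,b6}
  DF⁺ = {b2,b7,b8,b9}

Answer: ["b2", "b7", "b8", "b9"]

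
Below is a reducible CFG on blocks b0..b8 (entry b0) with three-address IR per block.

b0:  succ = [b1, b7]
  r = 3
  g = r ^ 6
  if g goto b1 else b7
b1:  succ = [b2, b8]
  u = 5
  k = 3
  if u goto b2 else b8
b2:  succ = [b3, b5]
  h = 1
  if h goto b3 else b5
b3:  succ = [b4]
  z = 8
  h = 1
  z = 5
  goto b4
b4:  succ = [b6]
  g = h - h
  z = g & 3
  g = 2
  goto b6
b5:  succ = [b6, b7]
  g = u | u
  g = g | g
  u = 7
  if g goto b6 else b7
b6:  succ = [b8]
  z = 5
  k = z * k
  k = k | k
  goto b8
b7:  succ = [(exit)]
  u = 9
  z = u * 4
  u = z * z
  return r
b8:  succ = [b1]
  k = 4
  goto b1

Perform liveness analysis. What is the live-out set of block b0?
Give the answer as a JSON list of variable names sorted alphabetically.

Answer: ["r"]

Working:
Block summaries:
  b0: def={g,r} ue=∅
  b1: def={k,u} ue=∅
  b2: def={h} ue=∅
  b3: def={h,z} ue=∅
  b4: def={g,z} ue={h}
  b5: def={g,u} ue={u}
  b6: def={k,z} ue={k}
  b7: def={u,z} ue={r}
  b8: def={k} ue=∅

Live sets:
  live b0: ∅→{r}
  live b1: {r}→{k,r,u}
  live b2: {k,r,u}→{k,r,u}
  live b3: {k,r}→{h,k,r}
  live b4: {h,k,r}→{k,r}
  live b5: {k,r,u}→{k,r}
  live b6: {k,r}→{r}
  live b7: {r}→∅
  live b8: {r}→{r}

live-out(b0) = ["r"]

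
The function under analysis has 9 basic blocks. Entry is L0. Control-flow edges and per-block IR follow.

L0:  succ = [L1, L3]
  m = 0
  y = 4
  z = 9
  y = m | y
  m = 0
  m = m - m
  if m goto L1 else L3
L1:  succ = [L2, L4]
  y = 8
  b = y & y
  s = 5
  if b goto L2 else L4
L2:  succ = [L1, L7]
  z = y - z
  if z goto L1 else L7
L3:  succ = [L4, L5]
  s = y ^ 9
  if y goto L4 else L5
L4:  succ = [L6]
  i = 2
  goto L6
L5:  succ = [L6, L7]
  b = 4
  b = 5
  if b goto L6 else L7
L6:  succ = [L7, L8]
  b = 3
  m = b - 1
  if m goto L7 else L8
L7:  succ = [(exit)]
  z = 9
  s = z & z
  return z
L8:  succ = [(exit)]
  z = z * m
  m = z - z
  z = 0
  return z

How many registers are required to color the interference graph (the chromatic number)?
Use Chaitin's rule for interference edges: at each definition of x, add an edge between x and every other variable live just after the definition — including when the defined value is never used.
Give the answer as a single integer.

Per-block:
  L0 def {m,y,z} use ∅
  L1 def {b,s,y} use ∅
  L2 def {z} use {y,z}
  L3 def {s} use {y}
  L4 def {i} use ∅
  L5 def {b} use ∅
  L6 def {b,m} use ∅
  L7 def {s,z} use ∅
  L8 def {m,z} use {m,z}

Backward fixpoint:
  live L0: ∅→{y,z}
  live L1: {z}→{y,z}
  live L2: {y,z}→{z}
  live L3: {y,z}→{z}
  live L4: {z}→{z}
  live L5: {z}→{z}
  live L6: {z}→{m,z}
  live L7: ∅→∅
  live L8: {m,z}→∅

Conflict graph:
  b↔{s,y,z}
  i↔{z}
  m↔{y,z}
  s↔{b,y,z}
  y↔{b,m,s,z}
  z↔{b,i,m,s,y}

Registers:
  clique {b,s,y,z} ⇒ need ≥ 4
  4-colouring: r0={z}  r1={i,y}  r2={b,m}  r3={s}
  χ = 4

Answer: 4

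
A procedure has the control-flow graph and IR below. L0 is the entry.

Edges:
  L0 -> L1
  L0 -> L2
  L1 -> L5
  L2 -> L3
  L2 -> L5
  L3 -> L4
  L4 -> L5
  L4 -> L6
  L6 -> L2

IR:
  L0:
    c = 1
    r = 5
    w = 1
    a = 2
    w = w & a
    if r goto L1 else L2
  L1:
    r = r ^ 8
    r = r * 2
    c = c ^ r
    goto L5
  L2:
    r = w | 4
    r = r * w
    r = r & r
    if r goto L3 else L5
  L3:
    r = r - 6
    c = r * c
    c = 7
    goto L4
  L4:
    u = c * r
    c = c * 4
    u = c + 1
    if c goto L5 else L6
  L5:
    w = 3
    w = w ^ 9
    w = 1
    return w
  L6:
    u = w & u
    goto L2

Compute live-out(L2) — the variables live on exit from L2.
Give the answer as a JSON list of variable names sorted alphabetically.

Per-block:
  L0: def={a,c,r,w} ue=∅
  L1: def={c,r} ue={c,r}
  L2: def={r} ue={w}
  L3: def={c,r} ue={c,r}
  L4: def={c,u} ue={c,r}
  L5: def={w} ue=∅
  L6: def={u} ue={u,w}

Liveness:
  live L0: ∅→{c,r,w}
  live L1: {c,r}→∅
  live L2: {c,w}→{c,r,w}
  live L3: {c,r,w}→{c,r,w}
  live L4: {c,r,w}→{c,u,w}
  live L5: ∅→∅
  live L6: {c,u,w}→{c,w}

live-out(L2) = ["c", "r", "w"]

Answer: ["c", "r", "w"]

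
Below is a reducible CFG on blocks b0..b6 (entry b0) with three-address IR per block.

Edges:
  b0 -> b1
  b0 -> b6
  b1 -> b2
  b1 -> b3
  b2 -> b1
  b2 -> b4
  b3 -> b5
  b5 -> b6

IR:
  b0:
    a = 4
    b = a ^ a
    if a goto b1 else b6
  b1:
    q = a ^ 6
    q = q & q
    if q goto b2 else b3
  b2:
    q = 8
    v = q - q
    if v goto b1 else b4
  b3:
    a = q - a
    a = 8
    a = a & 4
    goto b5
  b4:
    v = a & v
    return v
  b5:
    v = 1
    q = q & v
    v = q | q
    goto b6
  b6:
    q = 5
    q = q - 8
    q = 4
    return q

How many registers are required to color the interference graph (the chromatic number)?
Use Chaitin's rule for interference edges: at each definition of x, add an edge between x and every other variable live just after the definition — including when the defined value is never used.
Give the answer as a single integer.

Per-block:
  b0 def {a,b} use ∅
  b1 def {q} use {a}
  b2 def {q,v} use ∅
  b3 def {a} use {a,q}
  b4 def {v} use {a,v}
  b5 def {q,v} use {q}
  b6 def {q} use ∅

Backward fixpoint:
  b0: in=∅ out={a}
  b1: in={a} out={a,q}
  b2: in={a} out={a,v}
  b3: in={a,q} out={q}
  b4: in={a,v} out=∅
  b5: in={q} out=∅
  b6: in=∅ out=∅

Interference:
  a — {b,q,v}
  b — {a}
  q — {a,v}
  v — {a,q}

Chromatic number:
  clique {a,q,v} ⇒ need ≥ 3
  assign a→c0 b→c1 q→c1 v→c2 — no edge inside a register ⇒ χ ≤ 3
  χ = 3

Answer: 3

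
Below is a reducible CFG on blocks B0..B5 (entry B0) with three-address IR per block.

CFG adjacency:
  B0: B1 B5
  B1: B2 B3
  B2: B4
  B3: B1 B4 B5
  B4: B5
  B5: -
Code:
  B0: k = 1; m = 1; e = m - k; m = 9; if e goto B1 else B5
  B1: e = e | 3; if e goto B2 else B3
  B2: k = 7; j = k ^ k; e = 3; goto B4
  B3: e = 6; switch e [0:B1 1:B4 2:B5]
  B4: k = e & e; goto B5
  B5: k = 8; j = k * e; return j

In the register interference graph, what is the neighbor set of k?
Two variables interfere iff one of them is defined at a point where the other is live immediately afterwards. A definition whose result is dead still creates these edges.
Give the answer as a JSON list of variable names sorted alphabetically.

def/use:
  B0 def {e,k,m} use ∅
  B1 def {e} use {e}
  B2 def {e,j,k} use ∅
  B3 def {e} use ∅
  B4 def {k} use {e}
  B5 def {j,k} use {e}

Live sets:
  B0: in=∅ out={e}
  B1: in={e} out=∅
  B2: in=∅ out={e}
  B3: in=∅ out={e}
  B4: in={e} out={e}
  B5: in={e} out=∅

Interference:
  e: {k,m}
  j: ∅
  k: {e,m}
  m: {e,k}

N(k) = ["e", "m"]

Answer: ["e", "m"]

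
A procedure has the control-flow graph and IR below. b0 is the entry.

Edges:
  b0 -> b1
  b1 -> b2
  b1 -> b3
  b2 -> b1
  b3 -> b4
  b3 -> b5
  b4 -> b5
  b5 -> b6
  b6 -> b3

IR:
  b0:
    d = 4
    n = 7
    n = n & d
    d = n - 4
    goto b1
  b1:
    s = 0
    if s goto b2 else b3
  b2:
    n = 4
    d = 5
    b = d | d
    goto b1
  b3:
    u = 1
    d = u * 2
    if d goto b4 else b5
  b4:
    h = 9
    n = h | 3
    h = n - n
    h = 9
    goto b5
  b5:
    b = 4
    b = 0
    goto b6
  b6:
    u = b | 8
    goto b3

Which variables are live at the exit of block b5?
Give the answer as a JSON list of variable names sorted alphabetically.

Per-block:
  b0 def {d,n} use ∅
  b1 def {s} use ∅
  b2 def {b,d,n} use ∅
  b3 def {d,u} use ∅
  b4 def {h,n} use ∅
  b5 def {b} use ∅
  b6 def {u} use {b}

Live sets:
  live b0: ∅→∅
  live b1: ∅→∅
  live b2: ∅→∅
  live b3: ∅→∅
  live b4: ∅→∅
  live b5: ∅→{b}
  live b6: {b}→∅

live-out(b5) = ["b"]

Answer: ["b"]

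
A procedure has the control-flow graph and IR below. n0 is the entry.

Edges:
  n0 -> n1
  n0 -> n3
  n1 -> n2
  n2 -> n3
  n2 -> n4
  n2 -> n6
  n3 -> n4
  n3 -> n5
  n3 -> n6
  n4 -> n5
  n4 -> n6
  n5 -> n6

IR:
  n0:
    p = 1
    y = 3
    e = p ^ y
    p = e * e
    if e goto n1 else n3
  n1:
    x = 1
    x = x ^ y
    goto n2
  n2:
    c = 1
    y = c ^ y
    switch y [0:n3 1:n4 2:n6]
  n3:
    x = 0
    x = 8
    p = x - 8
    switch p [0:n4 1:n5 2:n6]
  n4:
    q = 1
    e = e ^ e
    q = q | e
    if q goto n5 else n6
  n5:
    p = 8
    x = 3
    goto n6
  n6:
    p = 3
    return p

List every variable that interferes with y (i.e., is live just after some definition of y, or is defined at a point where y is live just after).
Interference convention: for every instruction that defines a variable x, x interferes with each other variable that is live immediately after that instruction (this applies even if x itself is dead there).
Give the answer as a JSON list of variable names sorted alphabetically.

Answer: ["c", "e", "p", "x"]

Analysis:
Per-block:
  n0: {e,p,y} / ∅
  n1: {x} / {y}
  n2: {c,y} / {y}
  n3: {p,x} / ∅
  n4: {e,q} / {e}
  n5: {p,x} / ∅
  n6: {p} / ∅

Live sets:
  live n0: ∅→{e,y}
  live n1: {e,y}→{e,y}
  live n2: {e,y}→{e}
  live n3: {e}→{e}
  live n4: {e}→∅
  live n5: ∅→∅
  live n6: ∅→∅

Conflict graph:
  c: {e,y}
  e: {c,p,q,x,y}
  p: {e,y}
  q: {e}
  x: {e,y}
  y: {c,e,p,x}

N(y) = ["c", "e", "p", "x"]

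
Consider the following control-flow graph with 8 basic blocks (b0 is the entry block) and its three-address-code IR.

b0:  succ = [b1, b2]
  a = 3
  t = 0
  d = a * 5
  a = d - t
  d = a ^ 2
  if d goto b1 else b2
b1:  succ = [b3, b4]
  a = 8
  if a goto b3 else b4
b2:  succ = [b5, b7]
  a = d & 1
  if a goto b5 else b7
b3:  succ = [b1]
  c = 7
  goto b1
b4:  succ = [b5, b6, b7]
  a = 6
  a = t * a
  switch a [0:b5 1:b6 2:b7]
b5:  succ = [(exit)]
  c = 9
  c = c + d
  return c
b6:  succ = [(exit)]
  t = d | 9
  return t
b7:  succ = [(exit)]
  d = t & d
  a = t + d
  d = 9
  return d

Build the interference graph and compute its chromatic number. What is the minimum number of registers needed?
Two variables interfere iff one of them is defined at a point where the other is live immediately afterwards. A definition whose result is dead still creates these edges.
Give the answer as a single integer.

Answer: 3

Analysis:
Per-block:
  b0: {a,d,t} / ∅
  b1: {a} / ∅
  b2: {a} / {d}
  b3: {c} / ∅
  b4: {a} / {t}
  b5: {c} / {d}
  b6: {t} / {d}
  b7: {a,d} / {d,t}

Live sets:
  live b0: ∅→{d,t}
  live b1: {d,t}→{d,t}
  live b2: {d,t}→{d,t}
  live b3: {d,t}→{d,t}
  live b4: {d,t}→{d,t}
  live b5: {d}→∅
  live b6: {d}→∅
  live b7: {d,t}→∅

Interference:
  a: {d,t}
  c: {d,t}
  d: {a,c,t}
  t: {a,c,d}

Colouring:
  lower bound: {a,d,t} mutually conflict ⇒ χ ≥ 3
  assign a→R2 c→R2 d→R0 t→R1 — no edge inside a register ⇒ χ ≤ 3
  χ = 3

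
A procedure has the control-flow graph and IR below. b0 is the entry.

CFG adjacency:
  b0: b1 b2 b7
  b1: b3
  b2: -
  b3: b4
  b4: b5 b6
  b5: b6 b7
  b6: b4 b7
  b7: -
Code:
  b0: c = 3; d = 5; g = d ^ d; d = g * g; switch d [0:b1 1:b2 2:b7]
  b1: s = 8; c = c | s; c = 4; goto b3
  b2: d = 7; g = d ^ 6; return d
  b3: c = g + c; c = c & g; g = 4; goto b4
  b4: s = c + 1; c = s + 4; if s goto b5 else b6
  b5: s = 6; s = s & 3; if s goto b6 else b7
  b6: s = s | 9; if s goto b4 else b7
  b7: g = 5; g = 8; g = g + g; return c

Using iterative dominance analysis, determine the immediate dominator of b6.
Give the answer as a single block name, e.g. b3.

Answer: b4

Analysis:
idom tree: b1←b0 b2←b0 b3←b1 b4←b3 b5←b4 b6←b4 b7←b0
Dom∩ at merges:
  b4: preds {b3,b6}: {b0,b1,b3} ∩ {b0,b1,b3,b4,b6} = {b0,b1,b3}; idom=b3
  b6: preds {b4,b5}: {b0,b1,b3,b4} ∩ {b0,b1,b3,b4,b5} = {b0,b1,b3,b4}; idom=b4
  b7: preds {b0,b5,b6}: {b0} ∩ {b0,b1,b3,b4,b5} ∩ {b0,b1,b3,b4,b6} = {b0}; idom=b0

idom(b6) = b4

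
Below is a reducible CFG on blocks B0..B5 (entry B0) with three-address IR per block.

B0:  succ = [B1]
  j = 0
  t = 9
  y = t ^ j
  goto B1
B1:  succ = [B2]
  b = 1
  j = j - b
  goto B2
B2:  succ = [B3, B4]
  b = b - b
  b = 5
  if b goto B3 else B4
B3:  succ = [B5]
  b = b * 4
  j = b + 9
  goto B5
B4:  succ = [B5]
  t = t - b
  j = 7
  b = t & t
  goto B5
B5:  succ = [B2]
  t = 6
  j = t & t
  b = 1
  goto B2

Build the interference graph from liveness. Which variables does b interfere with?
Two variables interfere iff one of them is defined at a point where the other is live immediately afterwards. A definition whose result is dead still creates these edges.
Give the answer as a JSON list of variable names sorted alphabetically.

Answer: ["j", "t"]

Working:
Per-block:
  B0 def {j,t,y} use ∅
  B1 def {b,j} use {j}
  B2 def {b} use {b}
  B3 def {b,j} use {b}
  B4 def {b,j,t} use {b,t}
  B5 def {b,j,t} use ∅

Liveness:
  B0 li=∅ lo={j,t}
  B1 li={j,t} lo={b,t}
  B2 li={b,t} lo={b,t}
  B3 li={b} lo=∅
  B4 li={b,t} lo=∅
  B5 li=∅ lo={b,t}

Interfere edges:
  b: {j,t}
  j: {b,t,y}
  t: {b,j,y}
  y: {j,t}

N(b) = ["j", "t"]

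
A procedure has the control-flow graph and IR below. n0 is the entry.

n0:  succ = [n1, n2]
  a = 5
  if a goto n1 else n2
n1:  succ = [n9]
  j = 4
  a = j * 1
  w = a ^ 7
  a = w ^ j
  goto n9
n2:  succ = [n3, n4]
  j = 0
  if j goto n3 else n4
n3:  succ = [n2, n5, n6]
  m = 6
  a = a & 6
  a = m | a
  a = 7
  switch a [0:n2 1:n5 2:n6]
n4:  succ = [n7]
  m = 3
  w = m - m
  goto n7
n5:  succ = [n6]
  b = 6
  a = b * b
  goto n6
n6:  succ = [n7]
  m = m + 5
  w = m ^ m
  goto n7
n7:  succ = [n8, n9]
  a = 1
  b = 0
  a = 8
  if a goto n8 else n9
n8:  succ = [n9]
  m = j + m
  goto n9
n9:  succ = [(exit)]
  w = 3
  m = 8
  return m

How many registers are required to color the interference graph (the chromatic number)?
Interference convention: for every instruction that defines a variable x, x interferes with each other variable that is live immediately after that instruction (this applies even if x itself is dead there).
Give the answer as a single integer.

Per-block:
  n0 def {a} use ∅
  n1 def {a,j,w} use ∅
  n2 def {j} use ∅
  n3 def {a,m} use {a}
  n4 def {m,w} use ∅
  n5 def {a,b} use ∅
  n6 def {m,w} use {m}
  n7 def {a,b} use ∅
  n8 def {m} use {j,m}
  n9 def {m,w} use ∅

Backward fixpoint:
  n0 li=∅ lo={a}
  n1 li=∅ lo=∅
  n2 li={a} lo={a,j}
  n3 li={a,j} lo={a,j,m}
  n4 li={j} lo={j,m}
  n5 li={j,m} lo={j,m}
  n6 li={j,m} lo={j,m}
  n7 li={j,m} lo={j,m}
  n8 li={j,m} lo=∅
  n9 li=∅ lo=∅

Interference:
  a: {j,m}
  b: {j,m}
  j: {a,b,m,w}
  m: {a,b,j,w}
  w: {j,m}

Chromatic number:
  {a,j,m} pairwise interfere (3-clique) ⇒ χ ≥ 3
  3-colouring: r0={j}  r1={m}  r2={a,b,w}
  χ = 3

Answer: 3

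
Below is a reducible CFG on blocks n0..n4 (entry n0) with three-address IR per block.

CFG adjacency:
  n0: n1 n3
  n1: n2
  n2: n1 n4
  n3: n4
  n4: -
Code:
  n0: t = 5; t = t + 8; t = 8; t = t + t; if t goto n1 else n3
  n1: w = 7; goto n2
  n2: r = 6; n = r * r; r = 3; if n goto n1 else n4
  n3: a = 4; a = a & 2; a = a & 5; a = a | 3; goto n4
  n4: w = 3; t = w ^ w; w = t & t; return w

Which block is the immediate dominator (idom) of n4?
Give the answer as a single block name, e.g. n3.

Answer: n0

Working:
idom tree: n1←n0 n2←n1 n3←n0 n4←n0
Join-block Dom:
  n1: preds {n0,n2}: {n0} ∩ {n0,n1,n2} = {n0}; idom=n0
  n4: preds {n2,n3}: {n0,n1,n2} ∩ {n0,n3} = {n0}; idom=n0

idom(n4) = n0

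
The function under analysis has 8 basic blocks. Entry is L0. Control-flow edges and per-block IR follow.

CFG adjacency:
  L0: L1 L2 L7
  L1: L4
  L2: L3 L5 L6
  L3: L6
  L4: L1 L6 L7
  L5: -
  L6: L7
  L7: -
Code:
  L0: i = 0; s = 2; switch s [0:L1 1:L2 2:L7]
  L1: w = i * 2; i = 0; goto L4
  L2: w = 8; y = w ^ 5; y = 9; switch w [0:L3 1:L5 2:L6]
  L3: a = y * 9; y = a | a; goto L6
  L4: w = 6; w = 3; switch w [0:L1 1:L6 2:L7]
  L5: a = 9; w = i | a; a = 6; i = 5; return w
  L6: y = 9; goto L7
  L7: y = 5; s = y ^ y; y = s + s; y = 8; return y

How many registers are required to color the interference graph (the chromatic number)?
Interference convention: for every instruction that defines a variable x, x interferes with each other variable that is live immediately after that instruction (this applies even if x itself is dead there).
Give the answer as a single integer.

Answer: 3

Derivation:
Block summaries:
  L0 def {i,s} use ∅
  L1 def {i,w} use {i}
  L2 def {w,y} use ∅
  L3 def {a,y} use {y}
  L4 def {w} use ∅
  L5 def {a,i,w} use {i}
  L6 def {y} use ∅
  L7 def {s,y} use ∅

Liveness:
  L0: in=∅ out={i}
  L1: in={i} out={i}
  L2: in={i} out={i,y}
  L3: in={y} out=∅
  L4: in={i} out={i}
  L5: in={i} out=∅
  L6: in=∅ out=∅
  L7: in=∅ out=∅

Interference:
  a — {i,w}
  i — {a,s,w,y}
  s — {i}
  w — {a,i,y}
  y — {i,w}

Chromatic number:
  {a,i,w} pairwise interfere (3-clique) ⇒ χ ≥ 3
  assign a→c2 i→c0 s→c1 w→c1 y→c2 — no edge inside a register ⇒ χ ≤ 3
  χ = 3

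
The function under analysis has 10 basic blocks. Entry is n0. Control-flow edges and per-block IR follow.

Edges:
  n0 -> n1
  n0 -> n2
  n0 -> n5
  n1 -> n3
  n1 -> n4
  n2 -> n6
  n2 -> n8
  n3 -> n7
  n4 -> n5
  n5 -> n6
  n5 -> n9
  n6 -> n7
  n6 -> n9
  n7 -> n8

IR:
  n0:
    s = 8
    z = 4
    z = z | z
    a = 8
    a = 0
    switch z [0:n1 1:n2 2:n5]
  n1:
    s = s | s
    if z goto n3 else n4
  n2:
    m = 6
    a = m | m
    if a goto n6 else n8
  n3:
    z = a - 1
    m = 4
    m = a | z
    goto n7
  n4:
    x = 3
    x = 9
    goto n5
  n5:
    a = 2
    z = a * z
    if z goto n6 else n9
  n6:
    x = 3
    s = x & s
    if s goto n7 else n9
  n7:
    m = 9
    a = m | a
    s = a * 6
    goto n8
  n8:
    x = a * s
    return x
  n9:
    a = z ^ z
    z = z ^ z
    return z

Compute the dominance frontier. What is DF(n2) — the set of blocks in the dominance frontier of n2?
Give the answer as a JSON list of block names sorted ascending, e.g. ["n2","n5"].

idom tree: n1←n0 n2←n0 n3←n1 n4←n1 n5←n0 n6←n0 n7←n0 n8←n0 n9←n0
Dom at joins:
  n5: preds {n0,n4}: {n0} ∩ {n0,n1,n4} = {n0}; idom=n0
  n6: preds {n2,n5}: {n0,n2} ∩ {n0,n5} = {n0}; idom=n0
  n7: preds {n3,n6}: {n0,n1,n3} ∩ {n0,n6} = {n0}; idom=n0
  n8: preds {n2,n7}: {n0,n2} ∩ {n0,n7} = {n0}; idom=n0
  n9: preds {n5,n6}: {n0,n5} ∩ {n0,n6} = {n0}; idom=n0

Frontier:
  n5←n0: walk · to n0
  n5←n4: walk n4→n1 to n0
  n6←n2: walk n2 to n0
  n6←n5: walk n5 to n0
  n7←n3: walk n3→n1 to n0
  n7←n6: walk n6 to n0
  n8←n2: walk n2 to n0
  n8←n7: walk n7 to n0
  n9←n5: walk n5 to n0
  n9←n6: walk n6 to n0
  n0 → ∅
  n1 → {n5,n7}
  n2 → {n6,n8}
  n3 → {n7}
  n4 → {n5}
  n5 → {n6,n9}
  n6 → {n7,n9}
  n7 → {n8}
  n8 → ∅
  n9 → ∅

DF(n2) = ["n6", "n8"]

Answer: ["n6", "n8"]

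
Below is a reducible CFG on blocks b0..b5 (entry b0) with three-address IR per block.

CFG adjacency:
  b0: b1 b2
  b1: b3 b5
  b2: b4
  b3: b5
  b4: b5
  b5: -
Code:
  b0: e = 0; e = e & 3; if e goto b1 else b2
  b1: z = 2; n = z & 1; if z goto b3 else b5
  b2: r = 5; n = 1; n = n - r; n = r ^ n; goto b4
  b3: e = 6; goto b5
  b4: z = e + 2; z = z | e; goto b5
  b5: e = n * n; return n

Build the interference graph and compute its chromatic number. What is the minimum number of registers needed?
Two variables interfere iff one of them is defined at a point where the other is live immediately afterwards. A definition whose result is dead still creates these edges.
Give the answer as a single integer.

def/use:
  b0: def={e} ue=∅
  b1: def={n,z} ue=∅
  b2: def={n,r} ue=∅
  b3: def={e} ue=∅
  b4: def={z} ue={e}
  b5: def={e} ue={n}

Live sets:
  b0: in=∅ out={e}
  b1: in=∅ out={n}
  b2: in={e} out={e,n}
  b3: in={n} out={n}
  b4: in={e,n} out={n}
  b5: in={n} out=∅

Interfere edges:
  e: {n,r,z}
  n: {e,r,z}
  r: {e,n}
  z: {e,n}

Registers:
  clique {e,n,r} ⇒ need ≥ 3
  3-colouring: c0={e}  c1={n}  c2={r,z}
  χ = 3

Answer: 3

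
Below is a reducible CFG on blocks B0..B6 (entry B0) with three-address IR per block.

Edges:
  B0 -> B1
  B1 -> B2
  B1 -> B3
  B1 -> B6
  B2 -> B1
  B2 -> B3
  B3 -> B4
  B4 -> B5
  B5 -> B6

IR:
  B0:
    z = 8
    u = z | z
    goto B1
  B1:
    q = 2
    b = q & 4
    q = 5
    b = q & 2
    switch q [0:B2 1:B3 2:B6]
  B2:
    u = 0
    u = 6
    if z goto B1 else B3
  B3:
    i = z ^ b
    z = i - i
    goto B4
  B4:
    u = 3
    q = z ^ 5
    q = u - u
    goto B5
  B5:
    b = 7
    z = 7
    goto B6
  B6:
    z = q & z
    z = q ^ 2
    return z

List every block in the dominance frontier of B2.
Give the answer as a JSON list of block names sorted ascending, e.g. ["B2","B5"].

idom tree: B1←B0 B2←B1 B3←B1 B4←B3 B5←B4 B6←B1
Dom at joins:
  B1: preds {B0,B2}: {B0} ∩ {B0,B1,B2} = {B0}; idom=B0
  B3: preds {B1,B2}: {B0,B1} ∩ {B0,B1,B2} = {B0,B1}; idom=B1
  B6: preds {B1,B5}: {B0,B1} ∩ {B0,B1,B3,B4,B5} = {B0,B1}; idom=B1

DF derivation:
  B1←B0: walk · to B0
  B1←B2: walk B2→B1 to B0
  B3←B1: walk · to B1
  B3←B2: walk B2 to B1
  B6←B1: walk · to B1
  B6←B5: walk B5→B4→B3 to B1
  B0: DF=∅
  B1: DF={B1}
  B2: DF={B1,B3}
  B3: DF={B6}
  B4: DF={B6}
  B5: DF={B6}
  B6: DF=∅

DF(B2) = ["B1", "B3"]

Answer: ["B1", "B3"]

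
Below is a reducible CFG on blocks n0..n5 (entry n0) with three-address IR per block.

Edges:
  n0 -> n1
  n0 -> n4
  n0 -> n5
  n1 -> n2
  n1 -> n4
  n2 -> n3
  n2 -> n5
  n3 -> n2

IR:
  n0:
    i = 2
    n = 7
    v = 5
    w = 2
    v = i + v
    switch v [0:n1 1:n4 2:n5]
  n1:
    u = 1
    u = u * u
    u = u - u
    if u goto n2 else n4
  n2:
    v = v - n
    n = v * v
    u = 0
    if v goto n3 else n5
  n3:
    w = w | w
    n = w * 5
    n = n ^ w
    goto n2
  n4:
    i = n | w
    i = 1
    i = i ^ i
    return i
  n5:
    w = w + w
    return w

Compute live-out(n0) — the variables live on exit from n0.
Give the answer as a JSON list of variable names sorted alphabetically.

Answer: ["n", "v", "w"]

Working:
Block summaries:
  n0 def {i,n,v,w} use ∅
  n1 def {u} use ∅
  n2 def {n,u,v} use {n,v}
  n3 def {n,w} use {w}
  n4 def {i} use {n,w}
  n5 def {w} use {w}

Backward fixpoint:
  n0 li=∅ lo={n,v,w}
  n1 li={n,v,w} lo={n,v,w}
  n2 li={n,v,w} lo={v,w}
  n3 li={v,w} lo={n,v,w}
  n4 li={n,w} lo=∅
  n5 li={w} lo=∅

live-out(n0) = ["n", "v", "w"]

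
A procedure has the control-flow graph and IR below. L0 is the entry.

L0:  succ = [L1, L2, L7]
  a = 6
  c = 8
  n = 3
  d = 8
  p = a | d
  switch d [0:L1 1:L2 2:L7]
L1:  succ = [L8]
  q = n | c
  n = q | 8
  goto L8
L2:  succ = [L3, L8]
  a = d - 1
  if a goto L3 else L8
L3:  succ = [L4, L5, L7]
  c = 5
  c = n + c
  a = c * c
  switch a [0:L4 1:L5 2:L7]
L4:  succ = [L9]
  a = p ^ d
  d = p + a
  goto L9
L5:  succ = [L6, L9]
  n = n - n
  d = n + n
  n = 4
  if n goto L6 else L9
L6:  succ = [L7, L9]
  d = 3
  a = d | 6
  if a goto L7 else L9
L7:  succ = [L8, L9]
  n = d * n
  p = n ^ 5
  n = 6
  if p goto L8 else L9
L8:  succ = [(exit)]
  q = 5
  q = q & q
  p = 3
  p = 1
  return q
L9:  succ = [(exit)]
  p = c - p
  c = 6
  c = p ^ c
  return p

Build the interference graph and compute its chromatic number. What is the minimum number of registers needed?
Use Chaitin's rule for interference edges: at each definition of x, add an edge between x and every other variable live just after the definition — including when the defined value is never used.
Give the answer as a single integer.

Per-block:
  L0: {a,c,d,n,p} / ∅
  L1: {n,q} / {c,n}
  L2: {a} / {d}
  L3: {a,c} / {n}
  L4: {a,d} / {d,p}
  L5: {d,n} / {n}
  L6: {a,d} / ∅
  L7: {n,p} / {d,n}
  L8: {p,q} / ∅
  L9: {c,p} / {c,p}

Live sets:
  L0 li=∅ lo={c,d,n,p}
  L1 li={c,n} lo=∅
  L2 li={d,n,p} lo={d,n,p}
  L3 li={d,n,p} lo={c,d,n,p}
  L4 li={c,d,p} lo={c,p}
  L5 li={c,n,p} lo={c,n,p}
  L6 li={c,n,p} lo={c,d,n,p}
  L7 li={c,d,n} lo={c,p}
  L8 li=∅ lo=∅
  L9 li={c,p} lo=∅

Interference:
  a↔{c,d,n,p}
  c↔{a,d,n,p}
  d↔{a,c,n,p}
  n↔{a,c,d,p}
  p↔{a,c,d,n,q}
  q↔{p}

Registers:
  {a,c,d,n,p} pairwise interfere (5-clique) ⇒ χ ≥ 5
  5-colouring: R0={p}  R1={a,q}  R2={c}  R3={d}  R4={n}
  χ = 5

Answer: 5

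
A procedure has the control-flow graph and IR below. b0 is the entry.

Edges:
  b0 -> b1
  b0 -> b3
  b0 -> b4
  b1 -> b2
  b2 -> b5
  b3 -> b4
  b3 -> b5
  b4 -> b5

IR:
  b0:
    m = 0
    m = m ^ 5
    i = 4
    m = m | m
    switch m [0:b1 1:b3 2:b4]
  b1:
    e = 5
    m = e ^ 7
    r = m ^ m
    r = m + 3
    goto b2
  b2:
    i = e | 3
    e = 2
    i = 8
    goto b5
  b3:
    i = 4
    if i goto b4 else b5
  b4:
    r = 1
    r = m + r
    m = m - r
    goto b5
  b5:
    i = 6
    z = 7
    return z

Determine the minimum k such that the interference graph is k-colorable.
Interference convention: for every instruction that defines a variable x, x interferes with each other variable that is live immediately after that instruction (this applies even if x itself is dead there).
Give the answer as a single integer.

Block summaries:
  b0: {i,m} / ∅
  b1: {e,m,r} / ∅
  b2: {e,i} / {e}
  b3: {i} / ∅
  b4: {m,r} / {m}
  b5: {i,z} / ∅

Live sets:
  b0 li=∅ lo={m}
  b1 li=∅ lo={e}
  b2 li={e} lo=∅
  b3 li={m} lo={m}
  b4 li={m} lo=∅
  b5 li=∅ lo=∅

Interfere edges:
  e↔{m,r}
  i↔{m}
  m↔{e,i,r}
  r↔{e,m}
  z↔∅

Chromatic number:
  {e,m,r} pairwise interfere (3-clique) ⇒ χ ≥ 3
  assign e→r1 i→r1 m→r0 r→r2 z→r0 — no edge inside a register ⇒ χ ≤ 3
  χ = 3

Answer: 3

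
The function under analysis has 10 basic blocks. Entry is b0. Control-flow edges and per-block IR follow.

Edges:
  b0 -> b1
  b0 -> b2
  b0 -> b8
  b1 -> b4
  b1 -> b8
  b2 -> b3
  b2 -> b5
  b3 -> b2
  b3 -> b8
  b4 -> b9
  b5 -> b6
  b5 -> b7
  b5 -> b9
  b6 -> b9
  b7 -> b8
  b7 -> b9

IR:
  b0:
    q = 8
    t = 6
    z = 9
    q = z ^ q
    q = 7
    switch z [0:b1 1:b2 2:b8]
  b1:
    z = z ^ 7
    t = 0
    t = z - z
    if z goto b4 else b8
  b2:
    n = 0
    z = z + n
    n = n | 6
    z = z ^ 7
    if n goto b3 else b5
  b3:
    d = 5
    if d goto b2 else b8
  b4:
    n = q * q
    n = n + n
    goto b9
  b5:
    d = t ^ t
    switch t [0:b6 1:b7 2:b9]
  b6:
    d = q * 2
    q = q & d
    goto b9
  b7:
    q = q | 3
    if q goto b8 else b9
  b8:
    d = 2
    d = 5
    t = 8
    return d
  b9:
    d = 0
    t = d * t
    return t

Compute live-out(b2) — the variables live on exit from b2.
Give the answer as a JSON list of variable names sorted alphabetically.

Answer: ["q", "t", "z"]

Working:
def/use:
  b0 def {q,t,z} use ∅
  b1 def {t,z} use {z}
  b2 def {n,z} use {z}
  b3 def {d} use ∅
  b4 def {n} use {q}
  b5 def {d} use {t}
  b6 def {d,q} use {q}
  b7 def {q} use {q}
  b8 def {d,t} use ∅
  b9 def {d,t} use {t}

Live sets:
  b0 li=∅ lo={q,t,z}
  b1 li={q,z} lo={q,t}
  b2 li={q,t,z} lo={q,t,z}
  b3 li={q,t,z} lo={q,t,z}
  b4 li={q,t} lo={t}
  b5 li={q,t} lo={q,t}
  b6 li={q,t} lo={t}
  b7 li={q,t} lo={t}
  b8 li=∅ lo=∅
  b9 li={t} lo=∅

live-out(b2) = ["q", "t", "z"]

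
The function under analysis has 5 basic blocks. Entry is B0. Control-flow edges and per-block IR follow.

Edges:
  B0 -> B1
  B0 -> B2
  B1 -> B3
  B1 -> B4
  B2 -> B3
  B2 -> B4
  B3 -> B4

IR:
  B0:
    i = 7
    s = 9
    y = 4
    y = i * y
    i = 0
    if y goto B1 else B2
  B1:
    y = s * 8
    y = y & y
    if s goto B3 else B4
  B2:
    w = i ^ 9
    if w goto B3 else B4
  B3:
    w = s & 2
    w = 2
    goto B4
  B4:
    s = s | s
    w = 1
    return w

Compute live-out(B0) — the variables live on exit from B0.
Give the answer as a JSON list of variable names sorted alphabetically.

Block summaries:
  B0: {i,s,y} / ∅
  B1: {y} / {s}
  B2: {w} / {i}
  B3: {w} / {s}
  B4: {s,w} / {s}

Backward fixpoint:
  B0: in=∅ out={i,s}
  B1: in={s} out={s}
  B2: in={i,s} out={s}
  B3: in={s} out={s}
  B4: in={s} out=∅

live-out(B0) = ["i", "s"]

Answer: ["i", "s"]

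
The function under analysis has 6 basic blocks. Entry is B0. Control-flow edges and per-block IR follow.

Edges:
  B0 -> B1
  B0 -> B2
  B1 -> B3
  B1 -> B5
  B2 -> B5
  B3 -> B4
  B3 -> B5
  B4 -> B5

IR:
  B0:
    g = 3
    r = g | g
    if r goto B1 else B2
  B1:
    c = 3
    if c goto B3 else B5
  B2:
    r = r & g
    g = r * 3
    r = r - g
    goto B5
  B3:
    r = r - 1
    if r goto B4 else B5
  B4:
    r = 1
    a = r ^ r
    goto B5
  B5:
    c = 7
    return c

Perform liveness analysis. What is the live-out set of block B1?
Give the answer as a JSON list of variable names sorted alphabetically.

def/use:
  B0 def {g,r} use ∅
  B1 def {c} use ∅
  B2 def {g,r} use {g,r}
  B3 def {r} use {r}
  B4 def {a,r} use ∅
  B5 def {c} use ∅

Backward fixpoint:
  B0: in=∅ out={g,r}
  B1: in={r} out={r}
  B2: in={g,r} out=∅
  B3: in={r} out=∅
  B4: in=∅ out=∅
  B5: in=∅ out=∅

live-out(B1) = ["r"]

Answer: ["r"]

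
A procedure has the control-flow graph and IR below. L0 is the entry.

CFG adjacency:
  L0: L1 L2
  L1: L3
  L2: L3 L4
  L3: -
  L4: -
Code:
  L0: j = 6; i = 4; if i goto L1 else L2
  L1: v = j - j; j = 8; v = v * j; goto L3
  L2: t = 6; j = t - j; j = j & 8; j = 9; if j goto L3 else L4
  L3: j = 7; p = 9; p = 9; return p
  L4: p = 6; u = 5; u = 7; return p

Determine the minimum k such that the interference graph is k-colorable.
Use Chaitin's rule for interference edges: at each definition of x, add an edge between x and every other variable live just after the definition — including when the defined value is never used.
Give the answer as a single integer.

Answer: 2

Working:
Per-block:
  L0: def={i,j} ue=∅
  L1: def={j,v} ue={j}
  L2: def={j,t} ue={j}
  L3: def={j,p} ue=∅
  L4: def={p,u} ue=∅

Backward fixpoint:
  L0 li=∅ lo={j}
  L1 li={j} lo=∅
  L2 li={j} lo=∅
  L3 li=∅ lo=∅
  L4 li=∅ lo=∅

Conflict graph:
  i: {j}
  j: {i,t,v}
  p: {u}
  t: {j}
  u: {p}
  v: {j}

Registers:
  lower bound: {i,j} mutually conflict ⇒ χ ≥ 2
  2-colouring: r0={j,p}  r1={i,t,u,v}
  χ = 2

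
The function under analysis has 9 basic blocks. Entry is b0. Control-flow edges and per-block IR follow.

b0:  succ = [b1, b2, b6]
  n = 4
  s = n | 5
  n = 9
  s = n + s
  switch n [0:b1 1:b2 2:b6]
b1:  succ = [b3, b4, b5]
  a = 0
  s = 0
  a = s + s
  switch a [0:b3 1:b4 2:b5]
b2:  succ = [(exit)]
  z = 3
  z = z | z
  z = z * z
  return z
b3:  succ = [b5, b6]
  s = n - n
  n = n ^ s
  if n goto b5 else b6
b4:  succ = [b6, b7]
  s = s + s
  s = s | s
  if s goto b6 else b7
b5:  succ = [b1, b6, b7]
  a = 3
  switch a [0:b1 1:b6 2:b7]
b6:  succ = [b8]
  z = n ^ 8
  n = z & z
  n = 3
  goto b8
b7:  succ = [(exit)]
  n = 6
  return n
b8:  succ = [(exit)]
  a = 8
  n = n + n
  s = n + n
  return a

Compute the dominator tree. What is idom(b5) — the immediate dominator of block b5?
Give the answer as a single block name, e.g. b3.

idom tree: b1←b0 b2←b0 b3←b1 b4←b1 b5←b1 b6←b0 b7←b1 b8←b6
Dom∩ at merges:
  b1: preds {b0,b5}: {b0} ∩ {b0,b1,b5} = {b0}; idom=b0
  b5: preds {b1,b3}: {b0,b1} ∩ {b0,b1,b3} = {b0,b1}; idom=b1
  b6: preds {b0,b3,b4,b5}: {b0} ∩ {b0,b1,b3} ∩ {b0,b1,b4} ∩ {b0,b1,b5} = {b0}; idom=b0
  b7: preds {b4,b5}: {b0,b1,b4} ∩ {b0,b1,b5} = {b0,b1}; idom=b1

idom(b5) = b1

Answer: b1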